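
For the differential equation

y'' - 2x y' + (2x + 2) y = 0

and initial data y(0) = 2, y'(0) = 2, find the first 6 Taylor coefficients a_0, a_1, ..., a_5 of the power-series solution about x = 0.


Ansatz: y(x) = sum_{n>=0} a_n x^n, so y'(x) = sum_{n>=1} n a_n x^(n-1) and y''(x) = sum_{n>=2} n(n-1) a_n x^(n-2).
Substitute into P(x) y'' + Q(x) y' + R(x) y = 0 with P(x) = 1, Q(x) = -2x, R(x) = 2x + 2, and match powers of x.
Initial conditions: a_0 = 2, a_1 = 2.
Setting the coefficient of each power of x to zero and solving order by order (substituting the coefficients already found):
  x^0: 2 a_2 + 2 a_0 = 0  ->  2 a_2 = -2 a_0 = -4  ->  a_2 = -2
  x^1: 6 a_3 + 2 a_0 = 0  ->  6 a_3 = -2 a_0 = -4  ->  a_3 = -2/3
  x^2: 12 a_4 - 2 a_2 + 2 a_1 = 0  ->  12 a_4 = 2 a_2 - 2 a_1 = -8  ->  a_4 = -2/3
  x^3: 20 a_5 - 4 a_3 + 2 a_2 = 0  ->  20 a_5 = 4 a_3 - 2 a_2 = 4/3  ->  a_5 = 1/15
Truncated series: y(x) = 2 + 2 x - 2 x^2 - (2/3) x^3 - (2/3) x^4 + (1/15) x^5 + O(x^6).

a_0 = 2; a_1 = 2; a_2 = -2; a_3 = -2/3; a_4 = -2/3; a_5 = 1/15


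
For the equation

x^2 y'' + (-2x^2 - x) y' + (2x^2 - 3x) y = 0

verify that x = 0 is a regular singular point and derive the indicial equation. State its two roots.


Divide by x^2 to reach normal form y'' + P_1(x) y' + P_2(x) y = 0 with P_1(x) = -2 - 1/x and P_2(x) = 2 - 3/x.
x = 0 is a singular point because the y'-coefficient -2 - 1/x has a pole at x = 0 and the y-coefficient 2 - 3/x has a pole at x = 0.
It is a regular singular point because x P_1(x) = p(x) = -2x - 1 and x^2 P_2(x) = q(x) = 2x^2 - 3x are polynomials, hence analytic at x = 0.
p(0) = -1,  q(0) = 0.
Indicial equation: r(r-1) + p(0) r + q(0) = 0, i.e. r^2 + (p(0) - 1) r + q(0) = 0, i.e. r^2 - 2 r = 0.
Discriminant: (-2)^2 - 4(0) = 4, so r = (2 ± 2)/2.
Solving: r_1 = 2, r_2 = 0.

indicial: r^2 - 2 r = 0; roots r_1 = 2, r_2 = 0


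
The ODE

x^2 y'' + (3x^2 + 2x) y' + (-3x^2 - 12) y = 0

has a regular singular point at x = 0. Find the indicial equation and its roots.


Divide by x^2 to reach normal form y'' + P_1(x) y' + P_2(x) y = 0 with P_1(x) = 3 + 2/x and P_2(x) = -3 - 12/x^2.
x = 0 is a singular point because the y'-coefficient 3 + 2/x has a pole at x = 0 and the y-coefficient -3 - 12/x^2 has a pole at x = 0.
It is a regular singular point because x P_1(x) = p(x) = 3x + 2 and x^2 P_2(x) = q(x) = -3x^2 - 12 are polynomials, hence analytic at x = 0.
p(0) = 2,  q(0) = -12.
Indicial equation: r(r-1) + p(0) r + q(0) = 0, i.e. r^2 + (p(0) - 1) r + q(0) = 0, i.e. r^2 + 1 r - 12 = 0.
Discriminant: (1)^2 - 4(-12) = 49, so r = (-1 ± 7)/2.
Solving: r_1 = 3, r_2 = -4.

indicial: r^2 + 1 r - 12 = 0; roots r_1 = 3, r_2 = -4


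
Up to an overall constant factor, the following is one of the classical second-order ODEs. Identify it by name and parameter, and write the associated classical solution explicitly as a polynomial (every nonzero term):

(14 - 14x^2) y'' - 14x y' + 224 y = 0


All three coefficients share the factor 14; dividing through by 14 gives  (1 - x^2) y'' - x y' + 16 y = 0.
This matches the Chebyshev equation (1 - x^2) y'' - x y' + n^2 y = 0 (note the -x y' term, not -2x y') with n^2 = 16, so n = 4; the polynomial solution is T_4(x).
With y = sum_k a_k x^k, matching x^k gives (k+2)(k+1) a_{k+2} = (k^2 - n^2) a_k = (k - 4)(k + 4) a_k. The right side vanishes at k = 4, so the series with the parity of 4 terminates at degree 4.
Standard normalization: leading coefficient of T_n is 2^(n-1), so a_4 = 2^3 = 8. Work downward with a_k = (k+1)(k+2) a_{k+2} / ((k - 4)(k + 4)):
  a_2 = (3)(4)(8) / ((2 - 4)(2 + 4)) = 96/(-12) = -8
  a_0 = (1)(2)(-8) / ((0 - 4)(0 + 4)) = -16/(-16) = 1
Hence T_4(x) = 8 x^4 - 8 x^2 + 1.

T_4(x); series = 8 x^4 - 8 x^2 + 1


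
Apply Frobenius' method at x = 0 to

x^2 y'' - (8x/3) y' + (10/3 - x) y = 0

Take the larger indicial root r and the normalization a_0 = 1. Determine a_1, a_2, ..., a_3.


Write in Frobenius form y'' + (p(x)/x) y' + (q(x)/x^2) y = 0:
  p(x) = -8/3,  q(x) = 10/3 - x.
Indicial equation: r(r-1) + (-8/3) r + (10/3) = 0 -> roots r_1 = 2, r_2 = 5/3.
Take r = r_1 = 2. Let y(x) = x^r sum_{n>=0} a_n x^n with a_0 = 1.
Substitute y = x^r sum a_n x^n and match x^{r+n}. The recurrence is
  D(n) a_n - 1 a_{n-1} = 0,  where D(n) = (r+n)(r+n-1) + (-8/3)(r+n) + (10/3).
  a_n = 1 / D(n) * a_{n-1}.
Since the indicial polynomial factors as (r - r_1)(r - r_2), D(n) = (r_1 + n - r_1)(r_1 + n - r_2) = n(n + 1/3).
Evaluating step by step (a_0 = 1):
  n = 1: D(1) = 1(1 + 1/3) = 4/3; numerator = 1(1) = 1; a_1 = (1)/(4/3) = 3/4
  n = 2: D(2) = 2(2 + 1/3) = 14/3; numerator = 1(3/4) = 3/4; a_2 = (3/4)/(14/3) = 9/56
  n = 3: D(3) = 3(3 + 1/3) = 10; numerator = 1(9/56) = 9/56; a_3 = (9/56)/(10) = 9/560

r = 2; a_0 = 1; a_1 = 3/4; a_2 = 9/56; a_3 = 9/560


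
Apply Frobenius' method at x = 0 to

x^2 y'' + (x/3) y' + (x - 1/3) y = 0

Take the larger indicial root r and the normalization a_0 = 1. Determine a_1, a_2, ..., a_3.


Write in Frobenius form y'' + (p(x)/x) y' + (q(x)/x^2) y = 0:
  p(x) = 1/3,  q(x) = x - 1/3.
Indicial equation: r(r-1) + (1/3) r + (-1/3) = 0 -> roots r_1 = 1, r_2 = -1/3.
Take r = r_1 = 1. Let y(x) = x^r sum_{n>=0} a_n x^n with a_0 = 1.
Substitute y = x^r sum a_n x^n and match x^{r+n}. The recurrence is
  D(n) a_n + 1 a_{n-1} = 0,  where D(n) = (r+n)(r+n-1) + (1/3)(r+n) + (-1/3).
  a_n = -1 / D(n) * a_{n-1}.
Since the indicial polynomial factors as (r - r_1)(r - r_2), D(n) = (r_1 + n - r_1)(r_1 + n - r_2) = n(n + 4/3).
Evaluating step by step (a_0 = 1):
  n = 1: D(1) = 1(1 + 4/3) = 7/3; numerator = -1(1) = -1; a_1 = (-1)/(7/3) = -3/7
  n = 2: D(2) = 2(2 + 4/3) = 20/3; numerator = -1(-3/7) = 3/7; a_2 = (3/7)/(20/3) = 9/140
  n = 3: D(3) = 3(3 + 4/3) = 13; numerator = -1(9/140) = -9/140; a_3 = (-9/140)/(13) = -9/1820

r = 1; a_0 = 1; a_1 = -3/7; a_2 = 9/140; a_3 = -9/1820


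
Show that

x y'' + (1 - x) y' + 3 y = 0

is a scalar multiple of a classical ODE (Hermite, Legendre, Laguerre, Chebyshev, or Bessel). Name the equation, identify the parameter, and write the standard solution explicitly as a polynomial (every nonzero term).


The equation is already in a standard form:  x y'' + (1 - x) y' + 3 y = 0.
This matches the Laguerre equation x y'' + (1 - x) y' + n y = 0 with n = 3; the polynomial solution is L_3(x).
With y = sum_k a_k x^k, matching x^k gives (k+1)k a_{k+1} + (k+1) a_{k+1} - k a_k + n a_k = 0, i.e. (k+1)^2 a_{k+1} = (k - n) a_k = (k - 3) a_k. The right side vanishes at k = 3, so the series terminates at degree 3.
Standard normalization L_n(0) = 1 gives a_0 = 1. Work upward with a_{k+1} = (k - 3) a_k / (k+1)^2:
  a_1 = (0 - 3)(1) / 1^2 = -3/1 = -3
  a_2 = (1 - 3)(-3) / 2^2 = 6/4 = 3/2
  a_3 = (2 - 3)(3/2) / 3^2 = (-3/2)/9 = -1/6
Hence L_3(x) = -x^3/6 + 3 x^2/2 - 3 x + 1.

L_3(x); series = -x^3/6 + 3 x^2/2 - 3 x + 1


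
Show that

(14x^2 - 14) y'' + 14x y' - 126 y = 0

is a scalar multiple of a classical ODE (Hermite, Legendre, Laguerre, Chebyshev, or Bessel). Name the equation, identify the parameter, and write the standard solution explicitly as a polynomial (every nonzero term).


All three coefficients share the factor -14; dividing through by -14 gives  (1 - x^2) y'' - x y' + 9 y = 0.
This matches the Chebyshev equation (1 - x^2) y'' - x y' + n^2 y = 0 (note the -x y' term, not -2x y') with n^2 = 9, so n = 3; the polynomial solution is T_3(x).
With y = sum_k a_k x^k, matching x^k gives (k+2)(k+1) a_{k+2} = (k^2 - n^2) a_k = (k - 3)(k + 3) a_k. The right side vanishes at k = 3, so the series with the parity of 3 terminates at degree 3.
Standard normalization: leading coefficient of T_n is 2^(n-1), so a_3 = 2^2 = 4. Work downward with a_k = (k+1)(k+2) a_{k+2} / ((k - 3)(k + 3)):
  a_1 = (2)(3)(4) / ((1 - 3)(1 + 3)) = 24/(-8) = -3
Hence T_3(x) = 4 x^3 - 3 x.

T_3(x); series = 4 x^3 - 3 x


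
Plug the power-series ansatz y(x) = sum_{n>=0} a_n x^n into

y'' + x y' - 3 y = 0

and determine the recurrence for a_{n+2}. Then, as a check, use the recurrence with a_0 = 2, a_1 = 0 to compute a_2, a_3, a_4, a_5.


Substitute y = sum_n a_n x^n.
y''(x) has coefficient (n+2)(n+1) a_{n+2} at x^n;
x y'(x) has coefficient n a_n at x^n (shift);
-3 y(x) has coefficient -3 a_n at x^n.
Matching x^n: (n+2)(n+1) a_{n+2} + (n - 3) a_n = 0.
Thus a_{n+2} = (-n + 3) / ((n+1)(n+2)) * a_n.

Check with a_0 = 2, a_1 = 0 (apply the recurrence for n = 0, 1, 2, 3): a_0 = 2, a_1 = 0, a_2 = 3, a_3 = 0, a_4 = 1/4, a_5 = 0.

a_(n+2) = (-n + 3) / ((n+1)(n+2)) * a_n; check: a_0 = 2, a_1 = 0, a_2 = 3, a_3 = 0, a_4 = 1/4, a_5 = 0


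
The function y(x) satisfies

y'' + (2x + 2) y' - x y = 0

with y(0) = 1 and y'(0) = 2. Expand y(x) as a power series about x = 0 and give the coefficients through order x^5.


Ansatz: y(x) = sum_{n>=0} a_n x^n, so y'(x) = sum_{n>=1} n a_n x^(n-1) and y''(x) = sum_{n>=2} n(n-1) a_n x^(n-2).
Substitute into P(x) y'' + Q(x) y' + R(x) y = 0 with P(x) = 1, Q(x) = 2x + 2, R(x) = -x, and match powers of x.
Initial conditions: a_0 = 1, a_1 = 2.
Setting the coefficient of each power of x to zero and solving order by order (substituting the coefficients already found):
  x^0: 2 a_2 + 2 a_1 = 0  ->  2 a_2 = -2 a_1 = -4  ->  a_2 = -2
  x^1: 6 a_3 + 4 a_2 + 2 a_1 - a_0 = 0  ->  6 a_3 = -4 a_2 - 2 a_1 + a_0 = 5  ->  a_3 = 5/6
  x^2: 12 a_4 + 6 a_3 + 4 a_2 - a_1 = 0  ->  12 a_4 = -6 a_3 - 4 a_2 + a_1 = 5  ->  a_4 = 5/12
  x^3: 20 a_5 + 8 a_4 + 6 a_3 - a_2 = 0  ->  20 a_5 = -8 a_4 - 6 a_3 + a_2 = -31/3  ->  a_5 = -31/60
Truncated series: y(x) = 1 + 2 x - 2 x^2 + (5/6) x^3 + (5/12) x^4 - (31/60) x^5 + O(x^6).

a_0 = 1; a_1 = 2; a_2 = -2; a_3 = 5/6; a_4 = 5/12; a_5 = -31/60


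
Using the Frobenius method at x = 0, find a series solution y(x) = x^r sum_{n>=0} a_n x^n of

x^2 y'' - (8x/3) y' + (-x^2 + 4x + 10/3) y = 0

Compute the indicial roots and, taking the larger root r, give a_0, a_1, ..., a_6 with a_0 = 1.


Write in Frobenius form y'' + (p(x)/x) y' + (q(x)/x^2) y = 0:
  p(x) = -8/3,  q(x) = -x^2 + 4x + 10/3.
Indicial equation: r(r-1) + (-8/3) r + (10/3) = 0 -> roots r_1 = 2, r_2 = 5/3.
Take r = r_1 = 2. Let y(x) = x^r sum_{n>=0} a_n x^n with a_0 = 1.
Substitute y = x^r sum a_n x^n and match x^{r+n}. The recurrence is
  D(n) a_n + 4 a_{n-1} - 1 a_{n-2} = 0,  where D(n) = (r+n)(r+n-1) + (-8/3)(r+n) + (10/3).
  a_n = [-4 a_{n-1} + 1 a_{n-2}] / D(n).
Since the indicial polynomial factors as (r - r_1)(r - r_2), D(n) = (r_1 + n - r_1)(r_1 + n - r_2) = n(n + 1/3).
Evaluating step by step (a_0 = 1):
  n = 1: D(1) = 1(1 + 1/3) = 4/3; numerator = -4(1) = -4; a_1 = (-4)/(4/3) = -3
  n = 2: D(2) = 2(2 + 1/3) = 14/3; numerator = -4(-3) + 1(1) = 13; a_2 = (13)/(14/3) = 39/14
  n = 3: D(3) = 3(3 + 1/3) = 10; numerator = -4(39/14) + 1(-3) = -99/7; a_3 = (-99/7)/(10) = -99/70
  n = 4: D(4) = 4(4 + 1/3) = 52/3; numerator = -4(-99/70) + 1(39/14) = 591/70; a_4 = (591/70)/(52/3) = 1773/3640
  n = 5: D(5) = 5(5 + 1/3) = 80/3; numerator = -4(1773/3640) + 1(-99/70) = -306/91; a_5 = (-306/91)/(80/3) = -459/3640
  n = 6: D(6) = 6(6 + 1/3) = 38; numerator = -4(-459/3640) + 1(1773/3640) = 3609/3640; a_6 = (3609/3640)/(38) = 3609/138320

r = 2; a_0 = 1; a_1 = -3; a_2 = 39/14; a_3 = -99/70; a_4 = 1773/3640; a_5 = -459/3640; a_6 = 3609/138320


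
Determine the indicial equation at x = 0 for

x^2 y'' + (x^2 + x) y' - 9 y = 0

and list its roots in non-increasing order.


Divide by x^2 to reach normal form y'' + P_1(x) y' + P_2(x) y = 0 with P_1(x) = 1 + 1/x and P_2(x) = -9/x^2.
x = 0 is a singular point because the y'-coefficient 1 + 1/x has a pole at x = 0 and the y-coefficient -9/x^2 has a pole at x = 0.
It is a regular singular point because x P_1(x) = p(x) = x + 1 and x^2 P_2(x) = q(x) = -9 are polynomials, hence analytic at x = 0.
p(0) = 1,  q(0) = -9.
Indicial equation: r(r-1) + p(0) r + q(0) = 0, i.e. r^2 + (p(0) - 1) r + q(0) = 0, i.e. r^2 - 9 = 0.
Discriminant: (0)^2 - 4(-9) = 36, so r = (0 ± 6)/2.
Solving: r_1 = 3, r_2 = -3.

indicial: r^2 - 9 = 0; roots r_1 = 3, r_2 = -3


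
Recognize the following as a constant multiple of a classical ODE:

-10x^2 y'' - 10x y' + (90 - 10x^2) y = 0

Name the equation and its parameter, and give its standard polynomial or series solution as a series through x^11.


All three coefficients share the factor -10; dividing through by -10 gives  x^2 y'' + x y' + (x^2 - 9) y = 0.
This matches the Bessel equation x^2 y'' + x y' + (x^2 - nu^2) y = 0 with nu^2 = 9, so nu = 3; the solution bounded at x = 0 is J_3(x).
Frobenius at x = 0: indicial roots ±nu; for r = nu the recurrence k(k + 2nu) c_k = -c_{k-2} gives the standard series J_nu(x) = sum_{k>=0} (-1)^k / (k! (k+nu)!) (x/2)^(2k+nu). Evaluate the first 5 terms:
  k = 0: (-1)^0 / (0! * 3! * 2^3) x^3 = 1/(1*6*8) x^3 = (1/48) x^3
  k = 1: (-1)^1 / (1! * 4! * 2^5) x^5 = -1/(1*24*32) x^5 = (-1/768) x^5
  k = 2: (-1)^2 / (2! * 5! * 2^7) x^7 = 1/(2*120*128) x^7 = (1/30720) x^7
  k = 3: (-1)^3 / (3! * 6! * 2^9) x^9 = -1/(6*720*512) x^9 = (-1/2211840) x^9
  k = 4: (-1)^4 / (4! * 7! * 2^11) x^11 = 1/(24*5040*2048) x^11 = (1/247726080) x^11
Hence J_3(x) = x^11/247726080 - x^9/2211840 + x^7/30720 - x^5/768 + x^3/48 + ....

J_3(x); series = x^11/247726080 - x^9/2211840 + x^7/30720 - x^5/768 + x^3/48


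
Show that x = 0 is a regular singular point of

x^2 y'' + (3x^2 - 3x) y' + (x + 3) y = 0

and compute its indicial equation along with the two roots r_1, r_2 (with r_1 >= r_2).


Divide by x^2 to reach normal form y'' + P_1(x) y' + P_2(x) y = 0 with P_1(x) = 3 - 3/x and P_2(x) = 1/x + 3/x^2.
x = 0 is a singular point because the y'-coefficient 3 - 3/x has a pole at x = 0 and the y-coefficient 1/x + 3/x^2 has a pole at x = 0.
It is a regular singular point because x P_1(x) = p(x) = 3x - 3 and x^2 P_2(x) = q(x) = x + 3 are polynomials, hence analytic at x = 0.
p(0) = -3,  q(0) = 3.
Indicial equation: r(r-1) + p(0) r + q(0) = 0, i.e. r^2 + (p(0) - 1) r + q(0) = 0, i.e. r^2 - 4 r + 3 = 0.
Discriminant: (-4)^2 - 4(3) = 4, so r = (4 ± 2)/2.
Solving: r_1 = 3, r_2 = 1.

indicial: r^2 - 4 r + 3 = 0; roots r_1 = 3, r_2 = 1


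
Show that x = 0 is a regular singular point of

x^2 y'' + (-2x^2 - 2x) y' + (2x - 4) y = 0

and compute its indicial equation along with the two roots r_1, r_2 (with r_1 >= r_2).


Divide by x^2 to reach normal form y'' + P_1(x) y' + P_2(x) y = 0 with P_1(x) = -2 - 2/x and P_2(x) = 2/x - 4/x^2.
x = 0 is a singular point because the y'-coefficient -2 - 2/x has a pole at x = 0 and the y-coefficient 2/x - 4/x^2 has a pole at x = 0.
It is a regular singular point because x P_1(x) = p(x) = -2x - 2 and x^2 P_2(x) = q(x) = 2x - 4 are polynomials, hence analytic at x = 0.
p(0) = -2,  q(0) = -4.
Indicial equation: r(r-1) + p(0) r + q(0) = 0, i.e. r^2 + (p(0) - 1) r + q(0) = 0, i.e. r^2 - 3 r - 4 = 0.
Discriminant: (-3)^2 - 4(-4) = 25, so r = (3 ± 5)/2.
Solving: r_1 = 4, r_2 = -1.

indicial: r^2 - 3 r - 4 = 0; roots r_1 = 4, r_2 = -1


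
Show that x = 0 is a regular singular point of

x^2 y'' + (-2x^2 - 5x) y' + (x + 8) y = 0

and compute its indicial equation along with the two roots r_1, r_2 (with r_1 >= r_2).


Divide by x^2 to reach normal form y'' + P_1(x) y' + P_2(x) y = 0 with P_1(x) = -2 - 5/x and P_2(x) = 1/x + 8/x^2.
x = 0 is a singular point because the y'-coefficient -2 - 5/x has a pole at x = 0 and the y-coefficient 1/x + 8/x^2 has a pole at x = 0.
It is a regular singular point because x P_1(x) = p(x) = -2x - 5 and x^2 P_2(x) = q(x) = x + 8 are polynomials, hence analytic at x = 0.
p(0) = -5,  q(0) = 8.
Indicial equation: r(r-1) + p(0) r + q(0) = 0, i.e. r^2 + (p(0) - 1) r + q(0) = 0, i.e. r^2 - 6 r + 8 = 0.
Discriminant: (-6)^2 - 4(8) = 4, so r = (6 ± 2)/2.
Solving: r_1 = 4, r_2 = 2.

indicial: r^2 - 6 r + 8 = 0; roots r_1 = 4, r_2 = 2


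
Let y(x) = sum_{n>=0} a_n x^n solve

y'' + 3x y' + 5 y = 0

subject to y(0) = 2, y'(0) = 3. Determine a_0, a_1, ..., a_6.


Ansatz: y(x) = sum_{n>=0} a_n x^n, so y'(x) = sum_{n>=1} n a_n x^(n-1) and y''(x) = sum_{n>=2} n(n-1) a_n x^(n-2).
Substitute into P(x) y'' + Q(x) y' + R(x) y = 0 with P(x) = 1, Q(x) = 3x, R(x) = 5, and match powers of x.
Initial conditions: a_0 = 2, a_1 = 3.
Setting the coefficient of each power of x to zero and solving order by order (substituting the coefficients already found):
  x^0: 2 a_2 + 5 a_0 = 0  ->  2 a_2 = -5 a_0 = -10  ->  a_2 = -5
  x^1: 6 a_3 + 8 a_1 = 0  ->  6 a_3 = -8 a_1 = -24  ->  a_3 = -4
  x^2: 12 a_4 + 11 a_2 = 0  ->  12 a_4 = -11 a_2 = 55  ->  a_4 = 55/12
  x^3: 20 a_5 + 14 a_3 = 0  ->  20 a_5 = -14 a_3 = 56  ->  a_5 = 14/5
  x^4: 30 a_6 + 17 a_4 = 0  ->  30 a_6 = -17 a_4 = -935/12  ->  a_6 = -187/72
Truncated series: y(x) = 2 + 3 x - 5 x^2 - 4 x^3 + (55/12) x^4 + (14/5) x^5 - (187/72) x^6 + O(x^7).

a_0 = 2; a_1 = 3; a_2 = -5; a_3 = -4; a_4 = 55/12; a_5 = 14/5; a_6 = -187/72


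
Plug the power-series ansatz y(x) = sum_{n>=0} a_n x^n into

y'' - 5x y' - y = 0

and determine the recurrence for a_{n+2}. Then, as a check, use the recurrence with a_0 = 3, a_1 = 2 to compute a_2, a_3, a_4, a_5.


Substitute y = sum_n a_n x^n.
y''(x) has coefficient (n+2)(n+1) a_{n+2} at x^n;
-5 x y'(x) has coefficient -5 n a_n at x^n (shift);
-y(x) has coefficient -1 a_n at x^n.
Matching x^n: (n+2)(n+1) a_{n+2} + (-5n - 1) a_n = 0.
Thus a_{n+2} = (5n + 1) / ((n+1)(n+2)) * a_n.

Check with a_0 = 3, a_1 = 2 (apply the recurrence for n = 0, 1, 2, 3): a_0 = 3, a_1 = 2, a_2 = 3/2, a_3 = 2, a_4 = 11/8, a_5 = 8/5.

a_(n+2) = (5n + 1) / ((n+1)(n+2)) * a_n; check: a_0 = 3, a_1 = 2, a_2 = 3/2, a_3 = 2, a_4 = 11/8, a_5 = 8/5


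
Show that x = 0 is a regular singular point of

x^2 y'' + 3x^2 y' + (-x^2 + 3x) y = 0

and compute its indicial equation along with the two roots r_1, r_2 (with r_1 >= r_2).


Divide by x^2 to reach normal form y'' + P_1(x) y' + P_2(x) y = 0 with P_1(x) = 3 and P_2(x) = -1 + 3/x.
x = 0 is a singular point because the y-coefficient -1 + 3/x has a pole at x = 0.
It is a regular singular point because x P_1(x) = p(x) = 3x and x^2 P_2(x) = q(x) = -x^2 + 3x are polynomials, hence analytic at x = 0.
p(0) = 0,  q(0) = 0.
Indicial equation: r(r-1) + p(0) r + q(0) = 0, i.e. r^2 + (p(0) - 1) r + q(0) = 0, i.e. r^2 - 1 r = 0.
Discriminant: (-1)^2 - 4(0) = 1, so r = (1 ± 1)/2.
Solving: r_1 = 1, r_2 = 0.

indicial: r^2 - 1 r = 0; roots r_1 = 1, r_2 = 0


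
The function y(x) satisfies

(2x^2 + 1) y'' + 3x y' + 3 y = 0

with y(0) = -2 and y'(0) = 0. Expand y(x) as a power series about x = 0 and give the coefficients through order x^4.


Ansatz: y(x) = sum_{n>=0} a_n x^n, so y'(x) = sum_{n>=1} n a_n x^(n-1) and y''(x) = sum_{n>=2} n(n-1) a_n x^(n-2).
Substitute into P(x) y'' + Q(x) y' + R(x) y = 0 with P(x) = 2x^2 + 1, Q(x) = 3x, R(x) = 3, and match powers of x.
Initial conditions: a_0 = -2, a_1 = 0.
Setting the coefficient of each power of x to zero and solving order by order (substituting the coefficients already found):
  x^0: 2 a_2 + 3 a_0 = 0  ->  2 a_2 = -3 a_0 = 6  ->  a_2 = 3
  x^1: 6 a_3 + 6 a_1 = 0  ->  6 a_3 = -6 a_1 = 0  ->  a_3 = 0
  x^2: 12 a_4 + 13 a_2 = 0  ->  12 a_4 = -13 a_2 = -39  ->  a_4 = -13/4
Truncated series: y(x) = -2 + 3 x^2 - (13/4) x^4 + O(x^5).

a_0 = -2; a_1 = 0; a_2 = 3; a_3 = 0; a_4 = -13/4


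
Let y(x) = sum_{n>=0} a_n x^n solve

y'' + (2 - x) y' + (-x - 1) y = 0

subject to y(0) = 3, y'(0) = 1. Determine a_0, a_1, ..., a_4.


Ansatz: y(x) = sum_{n>=0} a_n x^n, so y'(x) = sum_{n>=1} n a_n x^(n-1) and y''(x) = sum_{n>=2} n(n-1) a_n x^(n-2).
Substitute into P(x) y'' + Q(x) y' + R(x) y = 0 with P(x) = 1, Q(x) = 2 - x, R(x) = -x - 1, and match powers of x.
Initial conditions: a_0 = 3, a_1 = 1.
Setting the coefficient of each power of x to zero and solving order by order (substituting the coefficients already found):
  x^0: 2 a_2 + 2 a_1 - a_0 = 0  ->  2 a_2 = -2 a_1 + a_0 = 1  ->  a_2 = 1/2
  x^1: 6 a_3 + 4 a_2 - 2 a_1 - a_0 = 0  ->  6 a_3 = -4 a_2 + 2 a_1 + a_0 = 3  ->  a_3 = 1/2
  x^2: 12 a_4 + 6 a_3 - 3 a_2 - a_1 = 0  ->  12 a_4 = -6 a_3 + 3 a_2 + a_1 = -1/2  ->  a_4 = -1/24
Truncated series: y(x) = 3 + x + (1/2) x^2 + (1/2) x^3 - (1/24) x^4 + O(x^5).

a_0 = 3; a_1 = 1; a_2 = 1/2; a_3 = 1/2; a_4 = -1/24


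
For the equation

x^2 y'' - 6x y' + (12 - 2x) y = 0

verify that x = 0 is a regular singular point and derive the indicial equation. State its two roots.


Divide by x^2 to reach normal form y'' + P_1(x) y' + P_2(x) y = 0 with P_1(x) = -6/x and P_2(x) = -2/x + 12/x^2.
x = 0 is a singular point because the y'-coefficient -6/x has a pole at x = 0 and the y-coefficient -2/x + 12/x^2 has a pole at x = 0.
It is a regular singular point because x P_1(x) = p(x) = -6 and x^2 P_2(x) = q(x) = 12 - 2x are polynomials, hence analytic at x = 0.
p(0) = -6,  q(0) = 12.
Indicial equation: r(r-1) + p(0) r + q(0) = 0, i.e. r^2 + (p(0) - 1) r + q(0) = 0, i.e. r^2 - 7 r + 12 = 0.
Discriminant: (-7)^2 - 4(12) = 1, so r = (7 ± 1)/2.
Solving: r_1 = 4, r_2 = 3.

indicial: r^2 - 7 r + 12 = 0; roots r_1 = 4, r_2 = 3


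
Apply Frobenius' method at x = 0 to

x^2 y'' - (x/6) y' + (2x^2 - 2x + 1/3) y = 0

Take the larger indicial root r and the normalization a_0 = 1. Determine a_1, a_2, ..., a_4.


Write in Frobenius form y'' + (p(x)/x) y' + (q(x)/x^2) y = 0:
  p(x) = -1/6,  q(x) = 2x^2 - 2x + 1/3.
Indicial equation: r(r-1) + (-1/6) r + (1/3) = 0 -> roots r_1 = 2/3, r_2 = 1/2.
Take r = r_1 = 2/3. Let y(x) = x^r sum_{n>=0} a_n x^n with a_0 = 1.
Substitute y = x^r sum a_n x^n and match x^{r+n}. The recurrence is
  D(n) a_n - 2 a_{n-1} + 2 a_{n-2} = 0,  where D(n) = (r+n)(r+n-1) + (-1/6)(r+n) + (1/3).
  a_n = [2 a_{n-1} - 2 a_{n-2}] / D(n).
Since the indicial polynomial factors as (r - r_1)(r - r_2), D(n) = (r_1 + n - r_1)(r_1 + n - r_2) = n(n + 1/6).
Evaluating step by step (a_0 = 1):
  n = 1: D(1) = 1(1 + 1/6) = 7/6; numerator = 2(1) = 2; a_1 = (2)/(7/6) = 12/7
  n = 2: D(2) = 2(2 + 1/6) = 13/3; numerator = 2(12/7) - 2(1) = 10/7; a_2 = (10/7)/(13/3) = 30/91
  n = 3: D(3) = 3(3 + 1/6) = 19/2; numerator = 2(30/91) - 2(12/7) = -36/13; a_3 = (-36/13)/(19/2) = -72/247
  n = 4: D(4) = 4(4 + 1/6) = 50/3; numerator = 2(-72/247) - 2(30/91) = -2148/1729; a_4 = (-2148/1729)/(50/3) = -3222/43225

r = 2/3; a_0 = 1; a_1 = 12/7; a_2 = 30/91; a_3 = -72/247; a_4 = -3222/43225


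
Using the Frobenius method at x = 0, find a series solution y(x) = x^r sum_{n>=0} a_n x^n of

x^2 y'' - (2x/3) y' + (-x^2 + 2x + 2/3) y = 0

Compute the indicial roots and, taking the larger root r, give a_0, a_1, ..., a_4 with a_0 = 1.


Write in Frobenius form y'' + (p(x)/x) y' + (q(x)/x^2) y = 0:
  p(x) = -2/3,  q(x) = -x^2 + 2x + 2/3.
Indicial equation: r(r-1) + (-2/3) r + (2/3) = 0 -> roots r_1 = 1, r_2 = 2/3.
Take r = r_1 = 1. Let y(x) = x^r sum_{n>=0} a_n x^n with a_0 = 1.
Substitute y = x^r sum a_n x^n and match x^{r+n}. The recurrence is
  D(n) a_n + 2 a_{n-1} - 1 a_{n-2} = 0,  where D(n) = (r+n)(r+n-1) + (-2/3)(r+n) + (2/3).
  a_n = [-2 a_{n-1} + 1 a_{n-2}] / D(n).
Since the indicial polynomial factors as (r - r_1)(r - r_2), D(n) = (r_1 + n - r_1)(r_1 + n - r_2) = n(n + 1/3).
Evaluating step by step (a_0 = 1):
  n = 1: D(1) = 1(1 + 1/3) = 4/3; numerator = -2(1) = -2; a_1 = (-2)/(4/3) = -3/2
  n = 2: D(2) = 2(2 + 1/3) = 14/3; numerator = -2(-3/2) + 1(1) = 4; a_2 = (4)/(14/3) = 6/7
  n = 3: D(3) = 3(3 + 1/3) = 10; numerator = -2(6/7) + 1(-3/2) = -45/14; a_3 = (-45/14)/(10) = -9/28
  n = 4: D(4) = 4(4 + 1/3) = 52/3; numerator = -2(-9/28) + 1(6/7) = 3/2; a_4 = (3/2)/(52/3) = 9/104

r = 1; a_0 = 1; a_1 = -3/2; a_2 = 6/7; a_3 = -9/28; a_4 = 9/104


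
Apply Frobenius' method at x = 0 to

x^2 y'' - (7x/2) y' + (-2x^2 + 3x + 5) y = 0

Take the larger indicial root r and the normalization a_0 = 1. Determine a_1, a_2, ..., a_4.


Write in Frobenius form y'' + (p(x)/x) y' + (q(x)/x^2) y = 0:
  p(x) = -7/2,  q(x) = -2x^2 + 3x + 5.
Indicial equation: r(r-1) + (-7/2) r + (5) = 0 -> roots r_1 = 5/2, r_2 = 2.
Take r = r_1 = 5/2. Let y(x) = x^r sum_{n>=0} a_n x^n with a_0 = 1.
Substitute y = x^r sum a_n x^n and match x^{r+n}. The recurrence is
  D(n) a_n + 3 a_{n-1} - 2 a_{n-2} = 0,  where D(n) = (r+n)(r+n-1) + (-7/2)(r+n) + (5).
  a_n = [-3 a_{n-1} + 2 a_{n-2}] / D(n).
Since the indicial polynomial factors as (r - r_1)(r - r_2), D(n) = (r_1 + n - r_1)(r_1 + n - r_2) = n(n + 1/2).
Evaluating step by step (a_0 = 1):
  n = 1: D(1) = 1(1 + 1/2) = 3/2; numerator = -3(1) = -3; a_1 = (-3)/(3/2) = -2
  n = 2: D(2) = 2(2 + 1/2) = 5; numerator = -3(-2) + 2(1) = 8; a_2 = (8)/(5) = 8/5
  n = 3: D(3) = 3(3 + 1/2) = 21/2; numerator = -3(8/5) + 2(-2) = -44/5; a_3 = (-44/5)/(21/2) = -88/105
  n = 4: D(4) = 4(4 + 1/2) = 18; numerator = -3(-88/105) + 2(8/5) = 40/7; a_4 = (40/7)/(18) = 20/63

r = 5/2; a_0 = 1; a_1 = -2; a_2 = 8/5; a_3 = -88/105; a_4 = 20/63


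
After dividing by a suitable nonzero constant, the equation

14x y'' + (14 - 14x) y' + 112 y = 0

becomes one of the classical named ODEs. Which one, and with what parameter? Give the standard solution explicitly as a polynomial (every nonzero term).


All three coefficients share the factor 14; dividing through by 14 gives  x y'' + (1 - x) y' + 8 y = 0.
This matches the Laguerre equation x y'' + (1 - x) y' + n y = 0 with n = 8; the polynomial solution is L_8(x).
With y = sum_k a_k x^k, matching x^k gives (k+1)k a_{k+1} + (k+1) a_{k+1} - k a_k + n a_k = 0, i.e. (k+1)^2 a_{k+1} = (k - n) a_k = (k - 8) a_k. The right side vanishes at k = 8, so the series terminates at degree 8.
Standard normalization L_n(0) = 1 gives a_0 = 1. Work upward with a_{k+1} = (k - 8) a_k / (k+1)^2:
  a_1 = (0 - 8)(1) / 1^2 = -8/1 = -8
  a_2 = (1 - 8)(-8) / 2^2 = 56/4 = 14
  a_3 = (2 - 8)(14) / 3^2 = -84/9 = -28/3
  a_4 = (3 - 8)(-28/3) / 4^2 = (140/3)/16 = 35/12
  a_5 = (4 - 8)(35/12) / 5^2 = (-35/3)/25 = -7/15
  a_6 = (5 - 8)(-7/15) / 6^2 = (7/5)/36 = 7/180
  a_7 = (6 - 8)(7/180) / 7^2 = (-7/90)/49 = -1/630
  a_8 = (7 - 8)(-1/630) / 8^2 = (1/630)/64 = 1/40320
Hence L_8(x) = x^8/40320 - x^7/630 + 7 x^6/180 - 7 x^5/15 + 35 x^4/12 - 28 x^3/3 + 14 x^2 - 8 x + 1.

L_8(x); series = x^8/40320 - x^7/630 + 7 x^6/180 - 7 x^5/15 + 35 x^4/12 - 28 x^3/3 + 14 x^2 - 8 x + 1


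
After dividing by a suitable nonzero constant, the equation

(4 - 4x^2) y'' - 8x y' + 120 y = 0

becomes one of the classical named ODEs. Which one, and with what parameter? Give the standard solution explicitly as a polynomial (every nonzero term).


All three coefficients share the factor 4; dividing through by 4 gives  (1 - x^2) y'' - 2x y' + 30 y = 0.
This matches the Legendre equation (1 - x^2) y'' - 2x y' + n(n+1) y = 0 (note the -2x y' term) with n(n+1) = 30, so n = 5; the polynomial solution is P_5(x).
With y = sum_k a_k x^k, matching x^k gives (k+2)(k+1) a_{k+2} = [k(k+1) - n(n+1)] a_k = (k - 5)(k + 6) a_k. The right side vanishes at k = 5, so the series with the parity of 5 terminates at degree 5.
Standard normalization (P_n(1) = 1): leading coefficient (2n)!/(2^n (n!)^2) = 3628800/(32*14400) = 63/8, so a_5 = 63/8. Work downward with a_k = (k+1)(k+2) a_{k+2} / ((k - 5)(k + 6)):
  a_3 = (4)(5)(63/8) / ((3 - 5)(3 + 6)) = (315/2)/(-18) = -35/4
  a_1 = (2)(3)(-35/4) / ((1 - 5)(1 + 6)) = (-105/2)/(-28) = 15/8
Hence P_5(x) = 63 x^5/8 - 35 x^3/4 + 15 x/8.

P_5(x); series = 63 x^5/8 - 35 x^3/4 + 15 x/8


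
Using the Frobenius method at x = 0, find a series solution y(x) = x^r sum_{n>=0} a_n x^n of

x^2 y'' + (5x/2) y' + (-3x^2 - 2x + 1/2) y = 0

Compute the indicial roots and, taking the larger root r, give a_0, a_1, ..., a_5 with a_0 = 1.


Write in Frobenius form y'' + (p(x)/x) y' + (q(x)/x^2) y = 0:
  p(x) = 5/2,  q(x) = -3x^2 - 2x + 1/2.
Indicial equation: r(r-1) + (5/2) r + (1/2) = 0 -> roots r_1 = -1/2, r_2 = -1.
Take r = r_1 = -1/2. Let y(x) = x^r sum_{n>=0} a_n x^n with a_0 = 1.
Substitute y = x^r sum a_n x^n and match x^{r+n}. The recurrence is
  D(n) a_n - 2 a_{n-1} - 3 a_{n-2} = 0,  where D(n) = (r+n)(r+n-1) + (5/2)(r+n) + (1/2).
  a_n = [2 a_{n-1} + 3 a_{n-2}] / D(n).
Since the indicial polynomial factors as (r - r_1)(r - r_2), D(n) = (r_1 + n - r_1)(r_1 + n - r_2) = n(n + 1/2).
Evaluating step by step (a_0 = 1):
  n = 1: D(1) = 1(1 + 1/2) = 3/2; numerator = 2(1) = 2; a_1 = (2)/(3/2) = 4/3
  n = 2: D(2) = 2(2 + 1/2) = 5; numerator = 2(4/3) + 3(1) = 17/3; a_2 = (17/3)/(5) = 17/15
  n = 3: D(3) = 3(3 + 1/2) = 21/2; numerator = 2(17/15) + 3(4/3) = 94/15; a_3 = (94/15)/(21/2) = 188/315
  n = 4: D(4) = 4(4 + 1/2) = 18; numerator = 2(188/315) + 3(17/15) = 1447/315; a_4 = (1447/315)/(18) = 1447/5670
  n = 5: D(5) = 5(5 + 1/2) = 55/2; numerator = 2(1447/5670) + 3(188/315) = 6523/2835; a_5 = (6523/2835)/(55/2) = 1186/14175

r = -1/2; a_0 = 1; a_1 = 4/3; a_2 = 17/15; a_3 = 188/315; a_4 = 1447/5670; a_5 = 1186/14175


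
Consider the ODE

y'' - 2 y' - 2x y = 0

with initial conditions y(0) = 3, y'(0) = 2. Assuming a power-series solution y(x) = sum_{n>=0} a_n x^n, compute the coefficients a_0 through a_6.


Ansatz: y(x) = sum_{n>=0} a_n x^n, so y'(x) = sum_{n>=1} n a_n x^(n-1) and y''(x) = sum_{n>=2} n(n-1) a_n x^(n-2).
Substitute into P(x) y'' + Q(x) y' + R(x) y = 0 with P(x) = 1, Q(x) = -2, R(x) = -2x, and match powers of x.
Initial conditions: a_0 = 3, a_1 = 2.
Setting the coefficient of each power of x to zero and solving order by order (substituting the coefficients already found):
  x^0: 2 a_2 - 2 a_1 = 0  ->  2 a_2 = 2 a_1 = 4  ->  a_2 = 2
  x^1: 6 a_3 - 4 a_2 - 2 a_0 = 0  ->  6 a_3 = 4 a_2 + 2 a_0 = 14  ->  a_3 = 7/3
  x^2: 12 a_4 - 6 a_3 - 2 a_1 = 0  ->  12 a_4 = 6 a_3 + 2 a_1 = 18  ->  a_4 = 3/2
  x^3: 20 a_5 - 8 a_4 - 2 a_2 = 0  ->  20 a_5 = 8 a_4 + 2 a_2 = 16  ->  a_5 = 4/5
  x^4: 30 a_6 - 10 a_5 - 2 a_3 = 0  ->  30 a_6 = 10 a_5 + 2 a_3 = 38/3  ->  a_6 = 19/45
Truncated series: y(x) = 3 + 2 x + 2 x^2 + (7/3) x^3 + (3/2) x^4 + (4/5) x^5 + (19/45) x^6 + O(x^7).

a_0 = 3; a_1 = 2; a_2 = 2; a_3 = 7/3; a_4 = 3/2; a_5 = 4/5; a_6 = 19/45


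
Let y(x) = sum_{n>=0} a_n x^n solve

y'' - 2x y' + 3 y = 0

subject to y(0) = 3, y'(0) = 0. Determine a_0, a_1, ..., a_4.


Ansatz: y(x) = sum_{n>=0} a_n x^n, so y'(x) = sum_{n>=1} n a_n x^(n-1) and y''(x) = sum_{n>=2} n(n-1) a_n x^(n-2).
Substitute into P(x) y'' + Q(x) y' + R(x) y = 0 with P(x) = 1, Q(x) = -2x, R(x) = 3, and match powers of x.
Initial conditions: a_0 = 3, a_1 = 0.
Setting the coefficient of each power of x to zero and solving order by order (substituting the coefficients already found):
  x^0: 2 a_2 + 3 a_0 = 0  ->  2 a_2 = -3 a_0 = -9  ->  a_2 = -9/2
  x^1: 6 a_3 + a_1 = 0  ->  6 a_3 = -a_1 = 0  ->  a_3 = 0
  x^2: 12 a_4 - a_2 = 0  ->  12 a_4 = a_2 = -9/2  ->  a_4 = -3/8
Truncated series: y(x) = 3 - (9/2) x^2 - (3/8) x^4 + O(x^5).

a_0 = 3; a_1 = 0; a_2 = -9/2; a_3 = 0; a_4 = -3/8


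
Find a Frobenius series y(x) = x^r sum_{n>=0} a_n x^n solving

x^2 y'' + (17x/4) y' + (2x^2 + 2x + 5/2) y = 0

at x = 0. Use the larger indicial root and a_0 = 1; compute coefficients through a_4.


Write in Frobenius form y'' + (p(x)/x) y' + (q(x)/x^2) y = 0:
  p(x) = 17/4,  q(x) = 2x^2 + 2x + 5/2.
Indicial equation: r(r-1) + (17/4) r + (5/2) = 0 -> roots r_1 = -5/4, r_2 = -2.
Take r = r_1 = -5/4. Let y(x) = x^r sum_{n>=0} a_n x^n with a_0 = 1.
Substitute y = x^r sum a_n x^n and match x^{r+n}. The recurrence is
  D(n) a_n + 2 a_{n-1} + 2 a_{n-2} = 0,  where D(n) = (r+n)(r+n-1) + (17/4)(r+n) + (5/2).
  a_n = [-2 a_{n-1} - 2 a_{n-2}] / D(n).
Since the indicial polynomial factors as (r - r_1)(r - r_2), D(n) = (r_1 + n - r_1)(r_1 + n - r_2) = n(n + 3/4).
Evaluating step by step (a_0 = 1):
  n = 1: D(1) = 1(1 + 3/4) = 7/4; numerator = -2(1) = -2; a_1 = (-2)/(7/4) = -8/7
  n = 2: D(2) = 2(2 + 3/4) = 11/2; numerator = -2(-8/7) - 2(1) = 2/7; a_2 = (2/7)/(11/2) = 4/77
  n = 3: D(3) = 3(3 + 3/4) = 45/4; numerator = -2(4/77) - 2(-8/7) = 24/11; a_3 = (24/11)/(45/4) = 32/165
  n = 4: D(4) = 4(4 + 3/4) = 19; numerator = -2(32/165) - 2(4/77) = -568/1155; a_4 = (-568/1155)/(19) = -568/21945

r = -5/4; a_0 = 1; a_1 = -8/7; a_2 = 4/77; a_3 = 32/165; a_4 = -568/21945


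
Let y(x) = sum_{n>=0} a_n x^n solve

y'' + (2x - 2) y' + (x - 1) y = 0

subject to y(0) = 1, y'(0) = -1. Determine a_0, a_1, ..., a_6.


Ansatz: y(x) = sum_{n>=0} a_n x^n, so y'(x) = sum_{n>=1} n a_n x^(n-1) and y''(x) = sum_{n>=2} n(n-1) a_n x^(n-2).
Substitute into P(x) y'' + Q(x) y' + R(x) y = 0 with P(x) = 1, Q(x) = 2x - 2, R(x) = x - 1, and match powers of x.
Initial conditions: a_0 = 1, a_1 = -1.
Setting the coefficient of each power of x to zero and solving order by order (substituting the coefficients already found):
  x^0: 2 a_2 - 2 a_1 - a_0 = 0  ->  2 a_2 = 2 a_1 + a_0 = -1  ->  a_2 = -1/2
  x^1: 6 a_3 - 4 a_2 + a_1 + a_0 = 0  ->  6 a_3 = 4 a_2 - a_1 - a_0 = -2  ->  a_3 = -1/3
  x^2: 12 a_4 - 6 a_3 + 3 a_2 + a_1 = 0  ->  12 a_4 = 6 a_3 - 3 a_2 - a_1 = 1/2  ->  a_4 = 1/24
  x^3: 20 a_5 - 8 a_4 + 5 a_3 + a_2 = 0  ->  20 a_5 = 8 a_4 - 5 a_3 - a_2 = 5/2  ->  a_5 = 1/8
  x^4: 30 a_6 - 10 a_5 + 7 a_4 + a_3 = 0  ->  30 a_6 = 10 a_5 - 7 a_4 - a_3 = 31/24  ->  a_6 = 31/720
Truncated series: y(x) = 1 - x - (1/2) x^2 - (1/3) x^3 + (1/24) x^4 + (1/8) x^5 + (31/720) x^6 + O(x^7).

a_0 = 1; a_1 = -1; a_2 = -1/2; a_3 = -1/3; a_4 = 1/24; a_5 = 1/8; a_6 = 31/720


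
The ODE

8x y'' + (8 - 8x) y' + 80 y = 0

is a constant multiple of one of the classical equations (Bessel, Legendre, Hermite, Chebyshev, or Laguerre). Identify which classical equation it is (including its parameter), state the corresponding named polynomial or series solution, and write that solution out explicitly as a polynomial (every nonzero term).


All three coefficients share the factor 8; dividing through by 8 gives  x y'' + (1 - x) y' + 10 y = 0.
This matches the Laguerre equation x y'' + (1 - x) y' + n y = 0 with n = 10; the polynomial solution is L_10(x).
With y = sum_k a_k x^k, matching x^k gives (k+1)k a_{k+1} + (k+1) a_{k+1} - k a_k + n a_k = 0, i.e. (k+1)^2 a_{k+1} = (k - n) a_k = (k - 10) a_k. The right side vanishes at k = 10, so the series terminates at degree 10.
Standard normalization L_n(0) = 1 gives a_0 = 1. Work upward with a_{k+1} = (k - 10) a_k / (k+1)^2:
  a_1 = (0 - 10)(1) / 1^2 = -10/1 = -10
  a_2 = (1 - 10)(-10) / 2^2 = 90/4 = 45/2
  a_3 = (2 - 10)(45/2) / 3^2 = -180/9 = -20
  a_4 = (3 - 10)(-20) / 4^2 = 140/16 = 35/4
  a_5 = (4 - 10)(35/4) / 5^2 = (-105/2)/25 = -21/10
  a_6 = (5 - 10)(-21/10) / 6^2 = (21/2)/36 = 7/24
  a_7 = (6 - 10)(7/24) / 7^2 = (-7/6)/49 = -1/42
  a_8 = (7 - 10)(-1/42) / 8^2 = (1/14)/64 = 1/896
  a_9 = (8 - 10)(1/896) / 9^2 = (-1/448)/81 = -1/36288
  a_10 = (9 - 10)(-1/36288) / 10^2 = (1/36288)/100 = 1/3628800
Hence L_10(x) = x^10/3628800 - x^9/36288 + x^8/896 - x^7/42 + 7 x^6/24 - 21 x^5/10 + 35 x^4/4 - 20 x^3 + 45 x^2/2 - 10 x + 1.

L_10(x); series = x^10/3628800 - x^9/36288 + x^8/896 - x^7/42 + 7 x^6/24 - 21 x^5/10 + 35 x^4/4 - 20 x^3 + 45 x^2/2 - 10 x + 1


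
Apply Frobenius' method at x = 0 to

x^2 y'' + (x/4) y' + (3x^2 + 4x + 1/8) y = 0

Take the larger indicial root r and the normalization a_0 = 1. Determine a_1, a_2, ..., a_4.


Write in Frobenius form y'' + (p(x)/x) y' + (q(x)/x^2) y = 0:
  p(x) = 1/4,  q(x) = 3x^2 + 4x + 1/8.
Indicial equation: r(r-1) + (1/4) r + (1/8) = 0 -> roots r_1 = 1/2, r_2 = 1/4.
Take r = r_1 = 1/2. Let y(x) = x^r sum_{n>=0} a_n x^n with a_0 = 1.
Substitute y = x^r sum a_n x^n and match x^{r+n}. The recurrence is
  D(n) a_n + 4 a_{n-1} + 3 a_{n-2} = 0,  where D(n) = (r+n)(r+n-1) + (1/4)(r+n) + (1/8).
  a_n = [-4 a_{n-1} - 3 a_{n-2}] / D(n).
Since the indicial polynomial factors as (r - r_1)(r - r_2), D(n) = (r_1 + n - r_1)(r_1 + n - r_2) = n(n + 1/4).
Evaluating step by step (a_0 = 1):
  n = 1: D(1) = 1(1 + 1/4) = 5/4; numerator = -4(1) = -4; a_1 = (-4)/(5/4) = -16/5
  n = 2: D(2) = 2(2 + 1/4) = 9/2; numerator = -4(-16/5) - 3(1) = 49/5; a_2 = (49/5)/(9/2) = 98/45
  n = 3: D(3) = 3(3 + 1/4) = 39/4; numerator = -4(98/45) - 3(-16/5) = 8/9; a_3 = (8/9)/(39/4) = 32/351
  n = 4: D(4) = 4(4 + 1/4) = 17; numerator = -4(32/351) - 3(98/45) = -12106/1755; a_4 = (-12106/1755)/(17) = -12106/29835

r = 1/2; a_0 = 1; a_1 = -16/5; a_2 = 98/45; a_3 = 32/351; a_4 = -12106/29835


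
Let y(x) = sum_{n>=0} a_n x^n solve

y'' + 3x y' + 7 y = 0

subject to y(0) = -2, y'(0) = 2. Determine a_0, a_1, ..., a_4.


Ansatz: y(x) = sum_{n>=0} a_n x^n, so y'(x) = sum_{n>=1} n a_n x^(n-1) and y''(x) = sum_{n>=2} n(n-1) a_n x^(n-2).
Substitute into P(x) y'' + Q(x) y' + R(x) y = 0 with P(x) = 1, Q(x) = 3x, R(x) = 7, and match powers of x.
Initial conditions: a_0 = -2, a_1 = 2.
Setting the coefficient of each power of x to zero and solving order by order (substituting the coefficients already found):
  x^0: 2 a_2 + 7 a_0 = 0  ->  2 a_2 = -7 a_0 = 14  ->  a_2 = 7
  x^1: 6 a_3 + 10 a_1 = 0  ->  6 a_3 = -10 a_1 = -20  ->  a_3 = -10/3
  x^2: 12 a_4 + 13 a_2 = 0  ->  12 a_4 = -13 a_2 = -91  ->  a_4 = -91/12
Truncated series: y(x) = -2 + 2 x + 7 x^2 - (10/3) x^3 - (91/12) x^4 + O(x^5).

a_0 = -2; a_1 = 2; a_2 = 7; a_3 = -10/3; a_4 = -91/12


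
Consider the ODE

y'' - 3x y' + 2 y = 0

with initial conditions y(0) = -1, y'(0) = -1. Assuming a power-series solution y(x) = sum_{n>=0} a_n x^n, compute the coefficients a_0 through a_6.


Ansatz: y(x) = sum_{n>=0} a_n x^n, so y'(x) = sum_{n>=1} n a_n x^(n-1) and y''(x) = sum_{n>=2} n(n-1) a_n x^(n-2).
Substitute into P(x) y'' + Q(x) y' + R(x) y = 0 with P(x) = 1, Q(x) = -3x, R(x) = 2, and match powers of x.
Initial conditions: a_0 = -1, a_1 = -1.
Setting the coefficient of each power of x to zero and solving order by order (substituting the coefficients already found):
  x^0: 2 a_2 + 2 a_0 = 0  ->  2 a_2 = -2 a_0 = 2  ->  a_2 = 1
  x^1: 6 a_3 - a_1 = 0  ->  6 a_3 = a_1 = -1  ->  a_3 = -1/6
  x^2: 12 a_4 - 4 a_2 = 0  ->  12 a_4 = 4 a_2 = 4  ->  a_4 = 1/3
  x^3: 20 a_5 - 7 a_3 = 0  ->  20 a_5 = 7 a_3 = -7/6  ->  a_5 = -7/120
  x^4: 30 a_6 - 10 a_4 = 0  ->  30 a_6 = 10 a_4 = 10/3  ->  a_6 = 1/9
Truncated series: y(x) = -1 - x + x^2 - (1/6) x^3 + (1/3) x^4 - (7/120) x^5 + (1/9) x^6 + O(x^7).

a_0 = -1; a_1 = -1; a_2 = 1; a_3 = -1/6; a_4 = 1/3; a_5 = -7/120; a_6 = 1/9


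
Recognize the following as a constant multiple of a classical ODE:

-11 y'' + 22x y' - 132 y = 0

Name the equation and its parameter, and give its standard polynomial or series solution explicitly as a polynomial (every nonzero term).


All three coefficients share the factor -11; dividing through by -11 gives  y'' - 2x y' + 12 y = 0.
This matches the Hermite equation y'' - 2x y' + 2n y = 0 with 2n = 12, so n = 6; the polynomial solution is H_6(x).
With y = sum_k a_k x^k, matching x^k gives (k+2)(k+1) a_{k+2} = 2(k - n) a_k = 2(k - 6) a_k. The right side vanishes at k = 6, so the series with the parity of 6 terminates at degree 6.
Standard normalization: leading coefficient of H_n is 2^n, so a_6 = 2^6 = 64. Work downward with a_k = (k+1)(k+2) a_{k+2} / (2(k - n)):
  a_4 = (5)(6)(64) / (2(4 - 6)) = 1920/(-4) = -480
  a_2 = (3)(4)(-480) / (2(2 - 6)) = -5760/(-8) = 720
  a_0 = (1)(2)(720) / (2(0 - 6)) = 1440/(-12) = -120
Hence H_6(x) = 64 x^6 - 480 x^4 + 720 x^2 - 120.

H_6(x); series = 64 x^6 - 480 x^4 + 720 x^2 - 120


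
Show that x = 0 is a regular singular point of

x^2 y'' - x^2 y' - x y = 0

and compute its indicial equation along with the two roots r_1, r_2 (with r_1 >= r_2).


Divide by x^2 to reach normal form y'' + P_1(x) y' + P_2(x) y = 0 with P_1(x) = -1 and P_2(x) = -1/x.
x = 0 is a singular point because the y-coefficient -1/x has a pole at x = 0.
It is a regular singular point because x P_1(x) = p(x) = -x and x^2 P_2(x) = q(x) = -x are polynomials, hence analytic at x = 0.
p(0) = 0,  q(0) = 0.
Indicial equation: r(r-1) + p(0) r + q(0) = 0, i.e. r^2 + (p(0) - 1) r + q(0) = 0, i.e. r^2 - 1 r = 0.
Discriminant: (-1)^2 - 4(0) = 1, so r = (1 ± 1)/2.
Solving: r_1 = 1, r_2 = 0.

indicial: r^2 - 1 r = 0; roots r_1 = 1, r_2 = 0


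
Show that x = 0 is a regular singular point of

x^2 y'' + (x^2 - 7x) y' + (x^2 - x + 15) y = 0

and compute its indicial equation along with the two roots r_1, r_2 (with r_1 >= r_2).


Divide by x^2 to reach normal form y'' + P_1(x) y' + P_2(x) y = 0 with P_1(x) = 1 - 7/x and P_2(x) = 1 - 1/x + 15/x^2.
x = 0 is a singular point because the y'-coefficient 1 - 7/x has a pole at x = 0 and the y-coefficient 1 - 1/x + 15/x^2 has a pole at x = 0.
It is a regular singular point because x P_1(x) = p(x) = x - 7 and x^2 P_2(x) = q(x) = x^2 - x + 15 are polynomials, hence analytic at x = 0.
p(0) = -7,  q(0) = 15.
Indicial equation: r(r-1) + p(0) r + q(0) = 0, i.e. r^2 + (p(0) - 1) r + q(0) = 0, i.e. r^2 - 8 r + 15 = 0.
Discriminant: (-8)^2 - 4(15) = 4, so r = (8 ± 2)/2.
Solving: r_1 = 5, r_2 = 3.

indicial: r^2 - 8 r + 15 = 0; roots r_1 = 5, r_2 = 3


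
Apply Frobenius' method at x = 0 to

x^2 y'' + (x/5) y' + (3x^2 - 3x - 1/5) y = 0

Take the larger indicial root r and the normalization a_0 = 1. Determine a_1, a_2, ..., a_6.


Write in Frobenius form y'' + (p(x)/x) y' + (q(x)/x^2) y = 0:
  p(x) = 1/5,  q(x) = 3x^2 - 3x - 1/5.
Indicial equation: r(r-1) + (1/5) r + (-1/5) = 0 -> roots r_1 = 1, r_2 = -1/5.
Take r = r_1 = 1. Let y(x) = x^r sum_{n>=0} a_n x^n with a_0 = 1.
Substitute y = x^r sum a_n x^n and match x^{r+n}. The recurrence is
  D(n) a_n - 3 a_{n-1} + 3 a_{n-2} = 0,  where D(n) = (r+n)(r+n-1) + (1/5)(r+n) + (-1/5).
  a_n = [3 a_{n-1} - 3 a_{n-2}] / D(n).
Since the indicial polynomial factors as (r - r_1)(r - r_2), D(n) = (r_1 + n - r_1)(r_1 + n - r_2) = n(n + 6/5).
Evaluating step by step (a_0 = 1):
  n = 1: D(1) = 1(1 + 6/5) = 11/5; numerator = 3(1) = 3; a_1 = (3)/(11/5) = 15/11
  n = 2: D(2) = 2(2 + 6/5) = 32/5; numerator = 3(15/11) - 3(1) = 12/11; a_2 = (12/11)/(32/5) = 15/88
  n = 3: D(3) = 3(3 + 6/5) = 63/5; numerator = 3(15/88) - 3(15/11) = -315/88; a_3 = (-315/88)/(63/5) = -25/88
  n = 4: D(4) = 4(4 + 6/5) = 104/5; numerator = 3(-25/88) - 3(15/88) = -15/11; a_4 = (-15/11)/(104/5) = -75/1144
  n = 5: D(5) = 5(5 + 6/5) = 31; numerator = 3(-75/1144) - 3(-25/88) = 375/572; a_5 = (375/572)/(31) = 375/17732
  n = 6: D(6) = 6(6 + 6/5) = 216/5; numerator = 3(375/17732) - 3(-75/1144) = 9225/35464; a_6 = (9225/35464)/(216/5) = 5125/851136

r = 1; a_0 = 1; a_1 = 15/11; a_2 = 15/88; a_3 = -25/88; a_4 = -75/1144; a_5 = 375/17732; a_6 = 5125/851136
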